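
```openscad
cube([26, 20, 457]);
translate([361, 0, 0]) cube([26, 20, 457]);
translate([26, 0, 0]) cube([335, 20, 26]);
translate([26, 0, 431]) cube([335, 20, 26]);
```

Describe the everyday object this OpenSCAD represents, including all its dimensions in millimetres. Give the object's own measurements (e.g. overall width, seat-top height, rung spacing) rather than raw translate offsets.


A rectangular picture frame lying in the x–z plane (depth along y). The opening is 335 mm wide (x) by 405 mm tall (z), surrounded by a border 26 mm wide on all four sides. The frame is 20 mm deep and is made of two full-height vertical stiles with two horizontal rails fitted between them.


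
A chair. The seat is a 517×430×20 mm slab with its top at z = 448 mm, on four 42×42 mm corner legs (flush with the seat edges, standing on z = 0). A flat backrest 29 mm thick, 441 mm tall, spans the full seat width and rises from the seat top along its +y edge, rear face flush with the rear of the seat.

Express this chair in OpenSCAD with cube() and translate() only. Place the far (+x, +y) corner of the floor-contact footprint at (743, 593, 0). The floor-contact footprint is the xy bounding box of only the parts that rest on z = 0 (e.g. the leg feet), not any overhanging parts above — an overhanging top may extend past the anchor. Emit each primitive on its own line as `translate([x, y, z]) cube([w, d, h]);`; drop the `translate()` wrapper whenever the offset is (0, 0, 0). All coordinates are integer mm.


translate([226, 163, 428]) cube([517, 430, 20]);
translate([226, 163, 0]) cube([42, 42, 428]);
translate([701, 163, 0]) cube([42, 42, 428]);
translate([226, 551, 0]) cube([42, 42, 428]);
translate([701, 551, 0]) cube([42, 42, 428]);
translate([226, 564, 448]) cube([517, 29, 441]);


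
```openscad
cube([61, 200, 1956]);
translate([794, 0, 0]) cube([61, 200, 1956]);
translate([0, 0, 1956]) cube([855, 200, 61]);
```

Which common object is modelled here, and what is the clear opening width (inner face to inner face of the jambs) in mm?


A door frame. The clear opening width is 733 mm.

Two 1956 mm tall posts with a header on top — a door frame. The left jamb is 61 mm wide at x = 0; the right jamb starts at x = 794. The clear opening is 794 − 61 = 733 mm.


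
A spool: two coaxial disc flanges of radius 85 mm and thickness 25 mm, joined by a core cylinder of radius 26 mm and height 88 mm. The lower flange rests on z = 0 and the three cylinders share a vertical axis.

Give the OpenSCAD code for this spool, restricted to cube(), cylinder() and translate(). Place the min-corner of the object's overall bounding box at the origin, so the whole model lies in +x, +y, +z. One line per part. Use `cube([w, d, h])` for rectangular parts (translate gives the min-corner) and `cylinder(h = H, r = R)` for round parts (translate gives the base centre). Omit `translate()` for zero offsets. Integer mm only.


translate([85, 85, 0]) cylinder(h = 25, r = 85);
translate([85, 85, 25]) cylinder(h = 88, r = 26);
translate([85, 85, 113]) cylinder(h = 25, r = 85);


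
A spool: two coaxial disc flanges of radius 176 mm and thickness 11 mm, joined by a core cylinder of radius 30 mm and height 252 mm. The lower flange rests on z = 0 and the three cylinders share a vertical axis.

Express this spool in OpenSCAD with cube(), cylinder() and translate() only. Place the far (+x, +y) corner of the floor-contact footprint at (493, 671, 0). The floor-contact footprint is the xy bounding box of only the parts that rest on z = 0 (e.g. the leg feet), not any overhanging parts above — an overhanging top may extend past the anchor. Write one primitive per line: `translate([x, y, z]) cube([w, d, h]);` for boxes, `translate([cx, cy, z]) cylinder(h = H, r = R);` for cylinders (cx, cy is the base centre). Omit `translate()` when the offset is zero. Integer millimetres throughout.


translate([317, 495, 0]) cylinder(h = 11, r = 176);
translate([317, 495, 11]) cylinder(h = 252, r = 30);
translate([317, 495, 263]) cylinder(h = 11, r = 176);


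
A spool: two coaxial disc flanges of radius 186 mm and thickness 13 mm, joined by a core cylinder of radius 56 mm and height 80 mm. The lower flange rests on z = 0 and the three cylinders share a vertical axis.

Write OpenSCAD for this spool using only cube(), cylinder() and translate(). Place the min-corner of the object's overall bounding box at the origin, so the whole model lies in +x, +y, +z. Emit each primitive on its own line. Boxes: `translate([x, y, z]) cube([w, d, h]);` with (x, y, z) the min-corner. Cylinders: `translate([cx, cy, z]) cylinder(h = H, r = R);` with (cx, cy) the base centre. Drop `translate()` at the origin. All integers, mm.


translate([186, 186, 0]) cylinder(h = 13, r = 186);
translate([186, 186, 13]) cylinder(h = 80, r = 56);
translate([186, 186, 93]) cylinder(h = 13, r = 186);


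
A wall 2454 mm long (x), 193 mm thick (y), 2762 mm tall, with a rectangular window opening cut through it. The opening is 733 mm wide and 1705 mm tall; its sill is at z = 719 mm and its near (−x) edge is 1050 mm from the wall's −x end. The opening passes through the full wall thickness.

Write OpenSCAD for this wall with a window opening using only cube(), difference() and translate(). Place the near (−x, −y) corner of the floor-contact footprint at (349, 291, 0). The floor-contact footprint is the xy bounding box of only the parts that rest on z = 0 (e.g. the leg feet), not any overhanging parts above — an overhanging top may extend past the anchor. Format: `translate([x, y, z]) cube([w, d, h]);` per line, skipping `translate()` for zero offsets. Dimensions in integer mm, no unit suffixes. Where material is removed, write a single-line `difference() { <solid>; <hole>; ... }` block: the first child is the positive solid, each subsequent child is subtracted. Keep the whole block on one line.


difference() { translate([349, 291, 0]) cube([2454, 193, 2762]); translate([1399, 291, 719]) cube([733, 193, 1705]); }


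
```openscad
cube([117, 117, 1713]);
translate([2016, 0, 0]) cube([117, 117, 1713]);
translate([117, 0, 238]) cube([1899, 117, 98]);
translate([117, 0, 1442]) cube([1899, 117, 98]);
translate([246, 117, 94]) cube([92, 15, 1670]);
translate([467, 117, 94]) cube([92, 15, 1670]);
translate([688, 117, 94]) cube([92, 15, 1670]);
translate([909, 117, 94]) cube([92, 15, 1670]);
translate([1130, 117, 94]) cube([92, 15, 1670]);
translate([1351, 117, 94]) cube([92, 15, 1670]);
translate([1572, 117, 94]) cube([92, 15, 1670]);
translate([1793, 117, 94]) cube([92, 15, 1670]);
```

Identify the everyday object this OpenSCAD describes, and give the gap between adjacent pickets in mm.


A fence section. The picket gap is 129 mm.

Two posts, two rails, 8 pickets — a fence section. Span 1899 mm holds 8 pickets of 92 mm with 9 equal gaps: ⌊(1899 − 8·92) / 9⌋ = 129 mm.


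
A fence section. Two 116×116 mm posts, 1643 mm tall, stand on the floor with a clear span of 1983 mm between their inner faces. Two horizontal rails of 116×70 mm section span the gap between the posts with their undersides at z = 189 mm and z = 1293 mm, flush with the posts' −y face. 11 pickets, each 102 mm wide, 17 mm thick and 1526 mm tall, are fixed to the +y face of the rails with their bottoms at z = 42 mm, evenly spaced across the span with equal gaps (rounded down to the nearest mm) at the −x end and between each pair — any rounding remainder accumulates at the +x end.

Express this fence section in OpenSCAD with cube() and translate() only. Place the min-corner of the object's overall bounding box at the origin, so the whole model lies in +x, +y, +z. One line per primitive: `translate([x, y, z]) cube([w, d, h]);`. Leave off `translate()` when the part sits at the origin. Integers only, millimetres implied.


cube([116, 116, 1643]);
translate([2099, 0, 0]) cube([116, 116, 1643]);
translate([116, 0, 189]) cube([1983, 116, 70]);
translate([116, 0, 1293]) cube([1983, 116, 70]);
translate([187, 116, 42]) cube([102, 17, 1526]);
translate([360, 116, 42]) cube([102, 17, 1526]);
translate([533, 116, 42]) cube([102, 17, 1526]);
translate([706, 116, 42]) cube([102, 17, 1526]);
translate([879, 116, 42]) cube([102, 17, 1526]);
translate([1052, 116, 42]) cube([102, 17, 1526]);
translate([1225, 116, 42]) cube([102, 17, 1526]);
translate([1398, 116, 42]) cube([102, 17, 1526]);
translate([1571, 116, 42]) cube([102, 17, 1526]);
translate([1744, 116, 42]) cube([102, 17, 1526]);
translate([1917, 116, 42]) cube([102, 17, 1526]);


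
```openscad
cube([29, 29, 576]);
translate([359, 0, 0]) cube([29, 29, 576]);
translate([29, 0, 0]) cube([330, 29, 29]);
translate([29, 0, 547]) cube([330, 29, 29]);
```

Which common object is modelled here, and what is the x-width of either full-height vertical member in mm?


A picture frame. The border width is 29 mm.

Four thin pieces enclosing a rectangular opening — a picture frame. The two full-height stiles are 576 mm tall; the top rail sits at z = 547 and is 29 mm tall, so the border above the opening is 576 − 547 = 29 mm, matching the stile x-width.


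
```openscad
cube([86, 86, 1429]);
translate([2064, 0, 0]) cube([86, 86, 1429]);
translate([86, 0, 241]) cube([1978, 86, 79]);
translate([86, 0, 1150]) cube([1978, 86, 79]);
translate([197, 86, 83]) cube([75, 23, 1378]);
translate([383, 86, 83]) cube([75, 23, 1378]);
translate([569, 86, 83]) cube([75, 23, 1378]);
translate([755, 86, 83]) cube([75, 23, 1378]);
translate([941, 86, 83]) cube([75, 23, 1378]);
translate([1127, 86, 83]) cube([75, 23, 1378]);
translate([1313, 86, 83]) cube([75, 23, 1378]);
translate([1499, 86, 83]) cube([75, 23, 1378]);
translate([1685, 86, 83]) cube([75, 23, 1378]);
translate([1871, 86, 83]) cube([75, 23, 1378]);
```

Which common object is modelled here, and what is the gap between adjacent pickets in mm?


A fence section. The picket gap is 111 mm.

Two posts, two rails, 10 pickets — a fence section. Span 1978 mm holds 10 pickets of 75 mm with 11 equal gaps: ⌊(1978 − 10·75) / 11⌋ = 111 mm.


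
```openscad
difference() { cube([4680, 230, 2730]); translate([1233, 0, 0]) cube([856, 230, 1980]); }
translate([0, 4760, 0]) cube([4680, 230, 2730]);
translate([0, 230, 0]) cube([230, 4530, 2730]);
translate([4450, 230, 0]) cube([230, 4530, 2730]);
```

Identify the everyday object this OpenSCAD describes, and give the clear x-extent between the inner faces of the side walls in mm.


A single room. The interior width is 4220 mm.

Four walls enclosing a rectangle with a door in the front wall — a room. Outside width 4680 minus two 230 mm walls gives 4220 mm.


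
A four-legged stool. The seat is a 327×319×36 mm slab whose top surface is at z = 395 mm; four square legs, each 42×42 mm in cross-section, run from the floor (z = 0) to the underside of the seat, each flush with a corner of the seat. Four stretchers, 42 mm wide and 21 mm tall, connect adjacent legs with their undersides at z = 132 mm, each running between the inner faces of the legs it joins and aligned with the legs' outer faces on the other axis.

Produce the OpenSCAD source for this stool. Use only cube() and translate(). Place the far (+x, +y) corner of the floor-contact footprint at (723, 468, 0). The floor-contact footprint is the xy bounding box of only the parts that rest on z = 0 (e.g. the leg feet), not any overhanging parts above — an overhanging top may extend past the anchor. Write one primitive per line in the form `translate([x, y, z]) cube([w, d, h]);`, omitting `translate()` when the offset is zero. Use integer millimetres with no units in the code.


// leg_h = 395 - 36 = 359
// stretcher span = 327 - 2*42 = 243
translate([396, 149, 359]) cube([327, 319, 36]);
translate([396, 149, 0]) cube([42, 42, 359]);
translate([681, 149, 0]) cube([42, 42, 359]);
translate([396, 426, 0]) cube([42, 42, 359]);
translate([681, 426, 0]) cube([42, 42, 359]);
translate([438, 149, 132]) cube([243, 42, 21]);
translate([438, 426, 132]) cube([243, 42, 21]);
translate([396, 191, 132]) cube([42, 235, 21]);
translate([681, 191, 132]) cube([42, 235, 21]);


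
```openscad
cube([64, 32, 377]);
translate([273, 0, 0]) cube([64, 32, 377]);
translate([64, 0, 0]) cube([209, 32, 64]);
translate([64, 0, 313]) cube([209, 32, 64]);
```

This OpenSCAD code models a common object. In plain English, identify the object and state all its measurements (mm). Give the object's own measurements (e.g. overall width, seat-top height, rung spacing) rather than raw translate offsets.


A rectangular picture frame lying in the x–z plane (depth along y). The opening is 209 mm wide (x) by 249 mm tall (z), surrounded by a border 64 mm wide on all four sides. The frame is 32 mm deep and is made of two full-height vertical stiles with two horizontal rails fitted between them.


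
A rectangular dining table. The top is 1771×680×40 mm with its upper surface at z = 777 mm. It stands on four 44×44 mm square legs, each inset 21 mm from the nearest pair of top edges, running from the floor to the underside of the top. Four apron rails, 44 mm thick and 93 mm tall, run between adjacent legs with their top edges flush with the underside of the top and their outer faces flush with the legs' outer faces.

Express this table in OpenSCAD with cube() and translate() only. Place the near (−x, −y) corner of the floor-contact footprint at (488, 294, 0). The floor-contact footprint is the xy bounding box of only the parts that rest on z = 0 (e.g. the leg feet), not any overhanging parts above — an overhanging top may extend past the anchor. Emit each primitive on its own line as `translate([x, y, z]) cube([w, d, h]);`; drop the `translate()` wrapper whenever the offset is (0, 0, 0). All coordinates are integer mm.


// leg_h = 777 - 40 = 737
// apron z = 737 - 93 = 644
translate([467, 273, 737]) cube([1771, 680, 40]);
translate([488, 294, 0]) cube([44, 44, 737]);
translate([2173, 294, 0]) cube([44, 44, 737]);
translate([488, 888, 0]) cube([44, 44, 737]);
translate([2173, 888, 0]) cube([44, 44, 737]);
translate([532, 294, 644]) cube([1641, 44, 93]);
translate([532, 888, 644]) cube([1641, 44, 93]);
translate([488, 338, 644]) cube([44, 550, 93]);
translate([2173, 338, 644]) cube([44, 550, 93]);


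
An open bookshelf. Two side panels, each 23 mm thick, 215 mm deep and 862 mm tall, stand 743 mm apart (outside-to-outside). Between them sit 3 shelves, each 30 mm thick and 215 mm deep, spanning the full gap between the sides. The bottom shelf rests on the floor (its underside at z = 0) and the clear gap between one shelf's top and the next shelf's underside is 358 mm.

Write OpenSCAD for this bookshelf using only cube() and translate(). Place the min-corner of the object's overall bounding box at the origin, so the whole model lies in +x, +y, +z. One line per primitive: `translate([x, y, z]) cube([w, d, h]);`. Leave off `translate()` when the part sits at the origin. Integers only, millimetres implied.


cube([23, 215, 862]);
translate([720, 0, 0]) cube([23, 215, 862]);
translate([23, 0, 0]) cube([697, 215, 30]);
translate([23, 0, 388]) cube([697, 215, 30]);
translate([23, 0, 776]) cube([697, 215, 30]);


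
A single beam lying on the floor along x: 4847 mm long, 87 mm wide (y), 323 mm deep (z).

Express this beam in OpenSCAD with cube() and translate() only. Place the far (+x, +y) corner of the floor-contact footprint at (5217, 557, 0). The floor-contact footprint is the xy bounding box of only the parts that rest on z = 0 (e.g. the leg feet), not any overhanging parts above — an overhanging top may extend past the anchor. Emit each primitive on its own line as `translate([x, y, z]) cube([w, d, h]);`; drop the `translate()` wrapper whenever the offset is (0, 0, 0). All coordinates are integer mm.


translate([370, 470, 0]) cube([4847, 87, 323]);


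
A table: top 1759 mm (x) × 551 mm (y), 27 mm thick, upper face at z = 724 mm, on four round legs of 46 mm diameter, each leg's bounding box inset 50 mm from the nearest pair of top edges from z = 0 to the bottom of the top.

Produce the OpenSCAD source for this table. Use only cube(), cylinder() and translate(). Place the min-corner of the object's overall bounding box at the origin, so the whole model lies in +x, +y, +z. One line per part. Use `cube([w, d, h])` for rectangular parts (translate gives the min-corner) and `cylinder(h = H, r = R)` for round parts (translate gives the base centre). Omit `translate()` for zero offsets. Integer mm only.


translate([0, 0, 697]) cube([1759, 551, 27]);
translate([73, 73, 0]) cylinder(h = 697, r = 23);
translate([1686, 73, 0]) cylinder(h = 697, r = 23);
translate([73, 478, 0]) cylinder(h = 697, r = 23);
translate([1686, 478, 0]) cylinder(h = 697, r = 23);


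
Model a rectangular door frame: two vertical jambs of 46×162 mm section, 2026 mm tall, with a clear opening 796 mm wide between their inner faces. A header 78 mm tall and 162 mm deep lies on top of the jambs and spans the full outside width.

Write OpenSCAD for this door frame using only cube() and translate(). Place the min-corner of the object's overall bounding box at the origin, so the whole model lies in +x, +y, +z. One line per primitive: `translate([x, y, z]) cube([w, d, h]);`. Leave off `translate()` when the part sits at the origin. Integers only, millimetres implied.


cube([46, 162, 2026]);
translate([842, 0, 0]) cube([46, 162, 2026]);
translate([0, 0, 2026]) cube([888, 162, 78]);


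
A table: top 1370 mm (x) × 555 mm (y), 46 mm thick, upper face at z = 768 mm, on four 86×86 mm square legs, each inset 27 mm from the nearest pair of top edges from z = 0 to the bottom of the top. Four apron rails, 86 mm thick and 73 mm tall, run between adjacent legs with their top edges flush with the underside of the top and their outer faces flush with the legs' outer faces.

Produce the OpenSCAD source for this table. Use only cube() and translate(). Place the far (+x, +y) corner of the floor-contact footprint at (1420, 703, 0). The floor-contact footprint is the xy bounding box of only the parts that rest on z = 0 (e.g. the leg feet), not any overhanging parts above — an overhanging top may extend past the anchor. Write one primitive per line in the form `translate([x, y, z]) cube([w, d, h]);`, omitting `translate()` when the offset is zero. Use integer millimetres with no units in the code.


translate([77, 175, 722]) cube([1370, 555, 46]);
translate([104, 202, 0]) cube([86, 86, 722]);
translate([1334, 202, 0]) cube([86, 86, 722]);
translate([104, 617, 0]) cube([86, 86, 722]);
translate([1334, 617, 0]) cube([86, 86, 722]);
translate([190, 202, 649]) cube([1144, 86, 73]);
translate([190, 617, 649]) cube([1144, 86, 73]);
translate([104, 288, 649]) cube([86, 329, 73]);
translate([1334, 288, 649]) cube([86, 329, 73]);


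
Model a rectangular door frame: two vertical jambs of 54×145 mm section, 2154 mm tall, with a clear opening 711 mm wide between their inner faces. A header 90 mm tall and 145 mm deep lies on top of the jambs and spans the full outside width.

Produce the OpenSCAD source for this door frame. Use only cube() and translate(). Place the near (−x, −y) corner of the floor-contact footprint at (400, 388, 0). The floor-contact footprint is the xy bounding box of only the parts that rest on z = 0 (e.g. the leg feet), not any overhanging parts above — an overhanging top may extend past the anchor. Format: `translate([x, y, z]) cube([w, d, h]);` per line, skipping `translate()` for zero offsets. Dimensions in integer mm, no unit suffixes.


translate([400, 388, 0]) cube([54, 145, 2154]);
translate([1165, 388, 0]) cube([54, 145, 2154]);
translate([400, 388, 2154]) cube([819, 145, 90]);


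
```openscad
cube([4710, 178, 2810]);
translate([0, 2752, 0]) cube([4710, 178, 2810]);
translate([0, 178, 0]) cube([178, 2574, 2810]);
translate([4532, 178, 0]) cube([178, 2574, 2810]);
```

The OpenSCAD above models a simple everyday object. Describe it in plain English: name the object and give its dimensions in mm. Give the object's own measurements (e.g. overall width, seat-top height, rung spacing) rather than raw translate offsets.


The wall frame of a small rectangular building: four walls, each 2810 mm tall and 178 mm thick, enclosing a footprint 4710 mm (x) by 2930 mm (y) outside-to-outside, with no floor or roof. The front and back walls (the −y and +y sides) span the full width; the two side walls fit between them.


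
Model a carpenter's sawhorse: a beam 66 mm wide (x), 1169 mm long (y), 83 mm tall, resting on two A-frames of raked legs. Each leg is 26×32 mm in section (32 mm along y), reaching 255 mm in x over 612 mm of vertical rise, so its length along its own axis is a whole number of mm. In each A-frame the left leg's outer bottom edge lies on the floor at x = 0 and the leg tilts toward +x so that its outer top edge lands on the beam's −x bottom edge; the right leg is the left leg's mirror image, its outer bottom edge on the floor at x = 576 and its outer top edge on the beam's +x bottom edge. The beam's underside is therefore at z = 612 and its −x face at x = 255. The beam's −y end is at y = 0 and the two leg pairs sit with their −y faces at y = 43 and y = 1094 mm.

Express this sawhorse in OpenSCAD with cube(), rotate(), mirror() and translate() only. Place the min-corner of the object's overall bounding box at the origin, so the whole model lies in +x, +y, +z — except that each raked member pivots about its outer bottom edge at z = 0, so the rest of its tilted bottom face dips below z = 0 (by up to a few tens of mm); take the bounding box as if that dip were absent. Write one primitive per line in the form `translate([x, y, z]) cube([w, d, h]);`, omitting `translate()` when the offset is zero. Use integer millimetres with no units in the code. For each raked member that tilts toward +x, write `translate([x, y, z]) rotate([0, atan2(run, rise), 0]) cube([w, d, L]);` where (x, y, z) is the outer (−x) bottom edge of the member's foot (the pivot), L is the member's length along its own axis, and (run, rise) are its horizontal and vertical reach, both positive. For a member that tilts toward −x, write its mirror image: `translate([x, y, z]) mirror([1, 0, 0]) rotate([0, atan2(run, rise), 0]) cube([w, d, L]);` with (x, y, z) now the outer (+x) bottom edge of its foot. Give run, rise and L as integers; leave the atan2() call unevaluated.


// leg length = √(255² + 612²) = 663
// right-leg outer foot x = 2·255 + 66 = 576
// beam min-corner = (255, 0, 612)
translate([255, 0, 612]) cube([66, 1169, 83]);
translate([0, 43, 0]) rotate([0, atan2(255, 612), 0]) cube([26, 32, 663]);
translate([576, 43, 0]) mirror([1, 0, 0]) rotate([0, atan2(255, 612), 0]) cube([26, 32, 663]);
translate([0, 1094, 0]) rotate([0, atan2(255, 612), 0]) cube([26, 32, 663]);
translate([576, 1094, 0]) mirror([1, 0, 0]) rotate([0, atan2(255, 612), 0]) cube([26, 32, 663]);


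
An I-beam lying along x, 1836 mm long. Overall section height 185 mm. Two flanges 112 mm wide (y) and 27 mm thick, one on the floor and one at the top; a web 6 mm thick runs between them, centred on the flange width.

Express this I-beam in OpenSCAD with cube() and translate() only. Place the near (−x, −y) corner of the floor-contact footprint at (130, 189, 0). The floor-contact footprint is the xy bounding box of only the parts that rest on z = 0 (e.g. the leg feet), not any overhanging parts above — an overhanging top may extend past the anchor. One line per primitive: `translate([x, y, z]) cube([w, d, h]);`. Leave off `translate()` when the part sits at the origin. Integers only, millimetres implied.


translate([130, 189, 0]) cube([1836, 112, 27]);
translate([130, 242, 27]) cube([1836, 6, 131]);
translate([130, 189, 158]) cube([1836, 112, 27]);


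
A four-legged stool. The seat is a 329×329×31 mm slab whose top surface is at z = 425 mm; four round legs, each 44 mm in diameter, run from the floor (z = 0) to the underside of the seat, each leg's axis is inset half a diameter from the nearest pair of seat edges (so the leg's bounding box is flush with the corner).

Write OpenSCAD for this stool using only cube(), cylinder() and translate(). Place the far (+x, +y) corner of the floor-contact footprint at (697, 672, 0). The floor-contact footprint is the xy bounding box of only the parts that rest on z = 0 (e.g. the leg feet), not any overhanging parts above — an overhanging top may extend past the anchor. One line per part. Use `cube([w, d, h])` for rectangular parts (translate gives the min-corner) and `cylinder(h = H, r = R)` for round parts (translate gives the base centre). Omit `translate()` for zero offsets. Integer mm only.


// leg_h = 425 - 31 = 394
translate([368, 343, 394]) cube([329, 329, 31]);
translate([390, 365, 0]) cylinder(h = 394, r = 22);
translate([675, 365, 0]) cylinder(h = 394, r = 22);
translate([390, 650, 0]) cylinder(h = 394, r = 22);
translate([675, 650, 0]) cylinder(h = 394, r = 22);


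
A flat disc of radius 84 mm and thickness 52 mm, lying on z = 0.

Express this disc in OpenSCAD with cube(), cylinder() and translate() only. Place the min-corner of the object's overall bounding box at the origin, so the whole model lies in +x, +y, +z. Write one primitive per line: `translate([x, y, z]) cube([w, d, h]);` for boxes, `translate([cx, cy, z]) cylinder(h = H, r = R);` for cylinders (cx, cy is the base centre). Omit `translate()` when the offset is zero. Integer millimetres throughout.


translate([84, 84, 0]) cylinder(h = 52, r = 84);


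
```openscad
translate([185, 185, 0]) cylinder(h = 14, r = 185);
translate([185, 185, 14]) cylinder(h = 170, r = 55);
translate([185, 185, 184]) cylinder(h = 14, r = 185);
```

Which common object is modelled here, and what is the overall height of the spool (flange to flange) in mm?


A spool. The overall height is 198 mm.

Three coaxial cylinders, large–small–large — a spool. Two 14 mm flanges and a 170 mm core give 14 + 170 + 14 = 198 mm.


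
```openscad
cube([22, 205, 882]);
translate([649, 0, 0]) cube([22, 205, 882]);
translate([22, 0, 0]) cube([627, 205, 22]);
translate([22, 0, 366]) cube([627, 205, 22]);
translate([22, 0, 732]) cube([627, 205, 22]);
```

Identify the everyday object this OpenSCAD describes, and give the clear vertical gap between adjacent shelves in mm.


A bookshelf. The clear shelf gap is 344 mm.

Two tall side panels with 3 horizontal boards between them — a bookshelf. The first two shelf undersides are at z = 0 and z = 366; with shelf thickness 22, the clear gap is 366 − 0 − 22 = 344 mm.


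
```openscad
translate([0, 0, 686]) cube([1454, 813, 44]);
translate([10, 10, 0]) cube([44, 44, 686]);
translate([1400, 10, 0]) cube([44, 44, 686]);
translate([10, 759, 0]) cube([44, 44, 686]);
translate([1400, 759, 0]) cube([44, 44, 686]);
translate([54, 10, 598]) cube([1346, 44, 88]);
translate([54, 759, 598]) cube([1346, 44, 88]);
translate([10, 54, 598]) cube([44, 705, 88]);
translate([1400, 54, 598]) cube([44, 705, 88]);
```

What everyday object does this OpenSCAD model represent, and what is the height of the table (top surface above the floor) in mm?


A table. The table height is 730 mm.

A 1454×813×44 slab sits at z = 686 on four 44 mm square posts — a table. The top surface is at 686 + 44 = 730 mm.


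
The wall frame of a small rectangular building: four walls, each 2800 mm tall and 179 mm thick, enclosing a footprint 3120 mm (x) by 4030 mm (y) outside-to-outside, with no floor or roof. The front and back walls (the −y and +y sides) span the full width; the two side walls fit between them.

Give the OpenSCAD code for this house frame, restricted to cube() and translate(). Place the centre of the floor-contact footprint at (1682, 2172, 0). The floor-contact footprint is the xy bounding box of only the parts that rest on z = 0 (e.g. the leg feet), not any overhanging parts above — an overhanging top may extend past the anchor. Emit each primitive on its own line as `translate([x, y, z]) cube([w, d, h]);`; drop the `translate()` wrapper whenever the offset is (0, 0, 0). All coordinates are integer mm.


translate([122, 157, 0]) cube([3120, 179, 2800]);
translate([122, 4008, 0]) cube([3120, 179, 2800]);
translate([122, 336, 0]) cube([179, 3672, 2800]);
translate([3063, 336, 0]) cube([179, 3672, 2800]);


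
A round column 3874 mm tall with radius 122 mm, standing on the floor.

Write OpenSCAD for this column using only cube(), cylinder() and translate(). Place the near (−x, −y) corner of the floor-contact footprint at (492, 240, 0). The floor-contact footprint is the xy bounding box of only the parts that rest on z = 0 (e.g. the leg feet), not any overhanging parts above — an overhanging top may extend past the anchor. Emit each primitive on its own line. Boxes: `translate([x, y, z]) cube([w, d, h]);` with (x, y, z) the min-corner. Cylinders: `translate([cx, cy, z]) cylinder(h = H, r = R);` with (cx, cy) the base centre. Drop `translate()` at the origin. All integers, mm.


translate([614, 362, 0]) cylinder(h = 3874, r = 122);


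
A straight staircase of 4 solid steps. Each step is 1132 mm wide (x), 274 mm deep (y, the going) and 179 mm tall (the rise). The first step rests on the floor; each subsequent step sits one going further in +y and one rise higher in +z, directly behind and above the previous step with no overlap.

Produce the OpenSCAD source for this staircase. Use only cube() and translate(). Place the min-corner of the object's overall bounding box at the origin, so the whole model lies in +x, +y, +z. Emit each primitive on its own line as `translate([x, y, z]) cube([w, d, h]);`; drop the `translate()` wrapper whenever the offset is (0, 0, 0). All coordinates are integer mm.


cube([1132, 274, 179]);
translate([0, 274, 179]) cube([1132, 274, 179]);
translate([0, 548, 358]) cube([1132, 274, 179]);
translate([0, 822, 537]) cube([1132, 274, 179]);


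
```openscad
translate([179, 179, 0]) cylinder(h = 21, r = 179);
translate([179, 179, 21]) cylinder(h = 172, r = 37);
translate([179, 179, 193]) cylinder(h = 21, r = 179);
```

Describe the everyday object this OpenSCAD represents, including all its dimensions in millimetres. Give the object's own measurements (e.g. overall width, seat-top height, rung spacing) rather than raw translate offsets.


A spool: two coaxial disc flanges of radius 179 mm and thickness 21 mm, joined by a core cylinder of radius 37 mm and height 172 mm. The lower flange rests on z = 0 and the three cylinders share a vertical axis.


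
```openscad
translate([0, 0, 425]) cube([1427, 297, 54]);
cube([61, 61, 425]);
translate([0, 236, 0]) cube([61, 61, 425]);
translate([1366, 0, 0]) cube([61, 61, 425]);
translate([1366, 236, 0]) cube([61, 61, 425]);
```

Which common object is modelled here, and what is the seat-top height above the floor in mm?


A bench. The seat-top height is 479 mm.

A long slab on four corner posts — a bench. The slab sits at z = 425 with thickness 54, so the top is 425 + 54 = 479 mm.


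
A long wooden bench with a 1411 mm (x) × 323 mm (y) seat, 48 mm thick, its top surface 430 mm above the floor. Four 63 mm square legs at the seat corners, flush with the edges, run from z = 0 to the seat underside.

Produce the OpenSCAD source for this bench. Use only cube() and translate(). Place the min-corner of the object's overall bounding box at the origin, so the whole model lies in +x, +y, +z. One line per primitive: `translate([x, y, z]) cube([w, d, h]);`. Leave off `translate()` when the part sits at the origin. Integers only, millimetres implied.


translate([0, 0, 382]) cube([1411, 323, 48]);
cube([63, 63, 382]);
translate([0, 260, 0]) cube([63, 63, 382]);
translate([1348, 0, 0]) cube([63, 63, 382]);
translate([1348, 260, 0]) cube([63, 63, 382]);


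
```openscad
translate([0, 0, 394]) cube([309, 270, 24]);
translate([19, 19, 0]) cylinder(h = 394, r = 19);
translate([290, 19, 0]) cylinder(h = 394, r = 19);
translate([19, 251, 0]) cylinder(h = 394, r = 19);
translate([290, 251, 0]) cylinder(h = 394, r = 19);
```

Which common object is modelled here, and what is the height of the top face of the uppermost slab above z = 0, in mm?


A stool. The seat height is 418 mm.

A 309×270×24 slab at z = 394 on four corner cylinders — a stool. The seat top is 394 + 24 = 418 mm.


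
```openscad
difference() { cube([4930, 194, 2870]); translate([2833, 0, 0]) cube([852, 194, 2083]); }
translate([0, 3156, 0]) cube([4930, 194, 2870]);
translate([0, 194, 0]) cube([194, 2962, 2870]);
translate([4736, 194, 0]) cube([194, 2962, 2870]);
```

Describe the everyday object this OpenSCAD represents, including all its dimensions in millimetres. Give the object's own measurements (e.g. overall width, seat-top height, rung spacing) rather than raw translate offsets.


A single room: four walls, each 2870 mm tall and 194 mm thick, enclosing an outside footprint 4930×3350 mm (x × y), no floor or roof. The front and back walls (−y and +y sides) run the full x-width; the side walls fit between their inner faces. A door opening 852 mm wide and 2083 mm tall is cut through the front wall from the floor up, its −x edge 2833 mm from the wall's −x end.


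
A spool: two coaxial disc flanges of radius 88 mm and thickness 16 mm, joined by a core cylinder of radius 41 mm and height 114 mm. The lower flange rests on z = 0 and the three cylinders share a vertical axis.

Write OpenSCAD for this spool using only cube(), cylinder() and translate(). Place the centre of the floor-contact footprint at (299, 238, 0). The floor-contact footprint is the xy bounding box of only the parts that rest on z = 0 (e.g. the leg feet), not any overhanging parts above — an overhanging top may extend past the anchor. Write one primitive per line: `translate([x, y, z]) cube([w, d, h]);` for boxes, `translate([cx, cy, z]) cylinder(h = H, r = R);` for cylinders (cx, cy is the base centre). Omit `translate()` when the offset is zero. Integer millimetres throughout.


translate([299, 238, 0]) cylinder(h = 16, r = 88);
translate([299, 238, 16]) cylinder(h = 114, r = 41);
translate([299, 238, 130]) cylinder(h = 16, r = 88);


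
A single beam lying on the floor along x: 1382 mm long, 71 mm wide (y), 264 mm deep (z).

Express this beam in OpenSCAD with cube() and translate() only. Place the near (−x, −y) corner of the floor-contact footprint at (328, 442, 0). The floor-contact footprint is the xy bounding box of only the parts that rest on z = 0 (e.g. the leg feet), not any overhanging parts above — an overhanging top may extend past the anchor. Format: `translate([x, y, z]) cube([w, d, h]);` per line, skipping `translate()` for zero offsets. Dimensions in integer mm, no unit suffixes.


translate([328, 442, 0]) cube([1382, 71, 264]);


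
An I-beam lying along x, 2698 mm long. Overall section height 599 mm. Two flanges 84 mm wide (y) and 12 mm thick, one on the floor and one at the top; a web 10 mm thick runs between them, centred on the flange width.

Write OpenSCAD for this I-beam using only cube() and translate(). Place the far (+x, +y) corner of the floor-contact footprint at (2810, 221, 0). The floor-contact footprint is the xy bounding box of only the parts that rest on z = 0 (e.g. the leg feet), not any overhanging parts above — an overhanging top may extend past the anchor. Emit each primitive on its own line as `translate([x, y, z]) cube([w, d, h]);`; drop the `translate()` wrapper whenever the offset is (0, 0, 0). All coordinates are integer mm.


translate([112, 137, 0]) cube([2698, 84, 12]);
translate([112, 174, 12]) cube([2698, 10, 575]);
translate([112, 137, 587]) cube([2698, 84, 12]);


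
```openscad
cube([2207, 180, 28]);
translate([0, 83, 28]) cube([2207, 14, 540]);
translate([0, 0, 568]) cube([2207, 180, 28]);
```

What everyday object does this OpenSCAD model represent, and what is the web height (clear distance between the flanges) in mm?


An I-beam. The web height is 540 mm.

Two wide flanges with a thin centred web — an I-beam. Overall 596 mm minus two 28 mm flanges gives a web of 596 − 2·28 = 540 mm.


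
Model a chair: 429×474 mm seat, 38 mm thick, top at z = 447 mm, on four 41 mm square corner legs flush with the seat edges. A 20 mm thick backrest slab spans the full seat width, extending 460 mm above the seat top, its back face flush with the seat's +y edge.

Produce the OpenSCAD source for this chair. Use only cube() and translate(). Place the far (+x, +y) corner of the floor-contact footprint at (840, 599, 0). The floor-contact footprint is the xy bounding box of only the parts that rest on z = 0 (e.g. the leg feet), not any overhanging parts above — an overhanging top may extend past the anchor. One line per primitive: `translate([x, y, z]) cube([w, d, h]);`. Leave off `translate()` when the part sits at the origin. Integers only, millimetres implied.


// leg_h = 447 - 38 = 409
translate([411, 125, 409]) cube([429, 474, 38]);
translate([411, 125, 0]) cube([41, 41, 409]);
translate([799, 125, 0]) cube([41, 41, 409]);
translate([411, 558, 0]) cube([41, 41, 409]);
translate([799, 558, 0]) cube([41, 41, 409]);
translate([411, 579, 447]) cube([429, 20, 460]);


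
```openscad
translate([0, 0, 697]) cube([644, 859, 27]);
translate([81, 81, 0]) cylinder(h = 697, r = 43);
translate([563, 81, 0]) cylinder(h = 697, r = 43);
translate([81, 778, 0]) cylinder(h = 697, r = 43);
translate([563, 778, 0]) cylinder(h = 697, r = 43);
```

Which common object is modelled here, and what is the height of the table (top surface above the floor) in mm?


A table. The table height is 724 mm.

A 644×859×27 slab sits at z = 697 on four Ø86 mm round legs — a table. The top surface is at 697 + 27 = 724 mm.


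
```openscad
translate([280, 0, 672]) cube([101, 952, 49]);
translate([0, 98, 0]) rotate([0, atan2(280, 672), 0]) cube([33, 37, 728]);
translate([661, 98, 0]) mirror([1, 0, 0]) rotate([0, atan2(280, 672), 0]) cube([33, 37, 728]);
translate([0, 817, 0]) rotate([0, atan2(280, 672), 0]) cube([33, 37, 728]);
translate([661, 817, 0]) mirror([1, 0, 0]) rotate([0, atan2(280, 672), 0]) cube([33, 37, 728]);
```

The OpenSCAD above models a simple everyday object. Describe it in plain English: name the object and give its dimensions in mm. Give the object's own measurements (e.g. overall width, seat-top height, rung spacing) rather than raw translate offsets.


A sawhorse. A 101×952×49 mm beam (x, y, z) sits on two A-frame leg pairs. Each pair is two raked legs of 33×37 mm section (37 mm along y) splaying symmetrically in x. Each leg rises 672 mm vertically over 280 mm of horizontal reach and is 728 mm long along its own axis. Every leg's outer bottom edge rests on the floor and its outer top edge meets a bottom edge of the beam — the left legs (tilting toward +x) meet the beam's −x bottom edge, the right legs (their mirror images, tilting toward −x) meet its +x bottom edge — so the leg tops tuck under the beam, the beam's underside is 672 mm above the floor, and the feet are 661 mm apart outside-to-outside with the beam centred between them. The two leg pairs are set in 98 mm from either end of the beam.


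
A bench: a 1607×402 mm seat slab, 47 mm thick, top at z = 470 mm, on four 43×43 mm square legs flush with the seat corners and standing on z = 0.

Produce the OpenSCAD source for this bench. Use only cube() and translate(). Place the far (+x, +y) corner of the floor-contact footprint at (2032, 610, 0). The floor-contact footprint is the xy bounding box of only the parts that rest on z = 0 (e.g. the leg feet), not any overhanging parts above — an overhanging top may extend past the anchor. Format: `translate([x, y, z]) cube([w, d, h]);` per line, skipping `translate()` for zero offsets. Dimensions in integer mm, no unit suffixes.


translate([425, 208, 423]) cube([1607, 402, 47]);
translate([425, 208, 0]) cube([43, 43, 423]);
translate([425, 567, 0]) cube([43, 43, 423]);
translate([1989, 208, 0]) cube([43, 43, 423]);
translate([1989, 567, 0]) cube([43, 43, 423]);


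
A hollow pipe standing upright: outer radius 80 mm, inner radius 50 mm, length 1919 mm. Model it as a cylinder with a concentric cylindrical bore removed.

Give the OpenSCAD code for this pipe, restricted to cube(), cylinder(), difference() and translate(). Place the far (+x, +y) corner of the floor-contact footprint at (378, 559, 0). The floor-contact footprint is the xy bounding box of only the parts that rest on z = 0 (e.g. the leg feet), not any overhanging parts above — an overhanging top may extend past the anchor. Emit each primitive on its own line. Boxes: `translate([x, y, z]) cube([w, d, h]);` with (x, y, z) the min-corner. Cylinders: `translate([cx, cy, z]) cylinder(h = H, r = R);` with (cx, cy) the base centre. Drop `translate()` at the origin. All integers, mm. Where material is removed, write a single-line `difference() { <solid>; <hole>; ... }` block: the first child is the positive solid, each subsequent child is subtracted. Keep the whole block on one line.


difference() { translate([298, 479, 0]) cylinder(h = 1919, r = 80); translate([298, 479, 0]) cylinder(h = 1919, r = 50); }
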